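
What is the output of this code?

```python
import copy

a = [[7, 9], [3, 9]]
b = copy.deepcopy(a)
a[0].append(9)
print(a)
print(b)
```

Key concept: deep copy is fully independent.
Step by step:
`a = [[7, 9], [3, 9]]` → a = [[7, 9], [3, 9]]
`b = copy.deepcopy(a)` → b = [[7, 9], [3, 9]]
`a[0].append(9)` → a = [[7, 9, 9], [3, 9]]
`print(a)` → prints [[7, 9, 9], [3, 9]]
`print(b)` → prints [[7, 9], [3, 9]]

Answer:
[[7, 9, 9], [3, 9]]
[[7, 9], [3, 9]]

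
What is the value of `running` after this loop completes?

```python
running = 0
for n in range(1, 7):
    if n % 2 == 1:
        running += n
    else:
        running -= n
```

Add odd, subtract even
`running` takes the values: 0 → 1 → -1 → 2 → -2 → 3 → -3

Answer: -3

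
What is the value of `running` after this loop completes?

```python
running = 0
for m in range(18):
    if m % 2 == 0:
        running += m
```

Sum of even numbers 0 to 17
`running` takes the values: 0 → 2 → 6 → 12 → 20 → 30 → 42 → 56 → 72

Answer: 72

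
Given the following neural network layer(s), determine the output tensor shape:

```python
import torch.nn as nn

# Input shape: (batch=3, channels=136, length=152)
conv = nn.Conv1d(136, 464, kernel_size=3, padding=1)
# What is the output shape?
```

Input: (3, 136, 152) -> Output: (3, 464, 152)

Answer: (3, 464, 152)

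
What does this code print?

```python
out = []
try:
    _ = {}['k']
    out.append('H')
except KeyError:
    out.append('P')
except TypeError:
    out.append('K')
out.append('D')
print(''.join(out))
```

Execution trace: 'P' (except KeyError) → 'D' (after the try/except). Output: PD

Answer: PD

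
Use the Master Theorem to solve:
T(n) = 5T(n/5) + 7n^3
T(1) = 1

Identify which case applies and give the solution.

a=5, b=5, f(n)=7n^3. log_5(5) = 1. Since c=3 > 1 and the regularity condition holds (5(n/5)^3 = (5/5^3)n^3 with 5/5^3 < 1), Case 3 applies: T(n) = Θ(f(n)) = O(n^3).

Answer: O(n^3) - Case 3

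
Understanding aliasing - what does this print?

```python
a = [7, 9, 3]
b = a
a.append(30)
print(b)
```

Key concept: basic list aliasing.
Step by step:
`a = [7, 9, 3]` → a = [7, 9, 3]
`b = a` → b = [7, 9, 3] (same object as a)
`a.append(30)` → a = [7, 9, 3, 30] (same object as b); b = [7, 9, 3, 30] (same object as a)
`print(b)` → prints [7, 9, 3, 30]

Answer: [7, 9, 3, 30]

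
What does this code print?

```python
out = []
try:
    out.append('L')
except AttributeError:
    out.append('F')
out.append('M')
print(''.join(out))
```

Execution trace: 'L' (try body, no exception) → 'M' (after the try/except). Output: LM

Answer: LM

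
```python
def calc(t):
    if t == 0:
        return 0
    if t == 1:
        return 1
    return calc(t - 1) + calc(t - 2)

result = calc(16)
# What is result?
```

Build up from base cases: calc(0)=0, calc(1)=1, calc(2)=1, calc(3)=2, calc(4)=3, calc(5)=5, calc(6)=8, ..., calc(16)=987

Answer: 987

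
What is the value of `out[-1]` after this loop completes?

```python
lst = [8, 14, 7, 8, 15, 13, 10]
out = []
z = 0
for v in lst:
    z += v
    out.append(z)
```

Cumulative sum ends at 75
`out` takes the values: [] → [8] → [8, 22] → [8, 22, 29] → [8, 22, 29, 37] → [8, 22, 29, 37, 52] → [8, 22, 29, 37, 52, 65] → [8, 22, 29, 37, 52, 65, 75]
So `out[-1]` = 75

Answer: 75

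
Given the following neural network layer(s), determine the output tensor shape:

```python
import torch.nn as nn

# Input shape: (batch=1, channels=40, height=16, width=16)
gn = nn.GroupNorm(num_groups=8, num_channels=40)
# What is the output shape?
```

Input: (1, 40, 16, 16) -> Output: (1, 40, 16, 16)

Answer: (1, 40, 16, 16)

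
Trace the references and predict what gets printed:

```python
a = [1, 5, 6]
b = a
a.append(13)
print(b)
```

Key concept: basic list aliasing.
Step by step:
`a = [1, 5, 6]` → a = [1, 5, 6]
`b = a` → b = [1, 5, 6] (same object as a)
`a.append(13)` → a = [1, 5, 6, 13] (same object as b); b = [1, 5, 6, 13] (same object as a)
`print(b)` → prints [1, 5, 6, 13]

Answer: [1, 5, 6, 13]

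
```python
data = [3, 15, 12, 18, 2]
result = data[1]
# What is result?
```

Trace:
`data = [3, 15, 12, 18, 2]` → data = [3, 15, 12, 18, 2]
`result = data[1]` → result = 15
So result = 15

Answer: 15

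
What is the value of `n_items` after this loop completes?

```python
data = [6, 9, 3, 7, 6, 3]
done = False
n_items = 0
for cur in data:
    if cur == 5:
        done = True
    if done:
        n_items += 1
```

Count elements after first 5 in [6, 9, 3, 7, 6, 3]
`n_items` takes the values: 0

Answer: 0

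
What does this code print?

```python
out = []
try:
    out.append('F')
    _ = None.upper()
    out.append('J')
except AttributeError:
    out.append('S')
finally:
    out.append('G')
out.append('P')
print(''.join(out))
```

Execution trace: 'F' (try body) → 'S' (except AttributeError) → 'G' (finally) → 'P' (after the try/except). Output: FSGP

Answer: FSGP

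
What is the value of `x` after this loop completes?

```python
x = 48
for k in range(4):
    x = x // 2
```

Halve 4 times: 48 // 2^4 = 3
`x` takes the values: 48 → 24 → 12 → 6 → 3

Answer: 3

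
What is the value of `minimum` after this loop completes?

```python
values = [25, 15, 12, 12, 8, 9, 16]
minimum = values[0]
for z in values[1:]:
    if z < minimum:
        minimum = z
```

Minimum of [25, 15, 12, 12, 8, 9, 16]
`minimum` takes the values: 25 → 15 → 12 → 8

Answer: 8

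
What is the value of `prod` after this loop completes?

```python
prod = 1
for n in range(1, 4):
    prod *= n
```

3! = 6
`prod` takes the values: 1 → 2 → 6

Answer: 6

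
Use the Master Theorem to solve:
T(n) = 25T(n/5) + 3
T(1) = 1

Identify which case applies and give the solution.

a=25, b=5, f(n)=3. log_5(25) = 2. Since c=0 < 2, Case 1 applies: T(n) = Θ(n^log_b(a)) = O(n^2).

Answer: O(n^2) - Case 1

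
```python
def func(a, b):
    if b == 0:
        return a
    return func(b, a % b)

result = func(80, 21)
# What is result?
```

func(80, 21) -> func(21, 17) -> func(17, 4) -> func(4, 1) -> func(1, 0) -> 1

Answer: 1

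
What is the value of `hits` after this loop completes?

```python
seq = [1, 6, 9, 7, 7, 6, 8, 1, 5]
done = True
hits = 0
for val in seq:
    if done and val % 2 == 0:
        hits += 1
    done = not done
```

Count even values at even positions
`hits` takes the values: 0 → 1

Answer: 1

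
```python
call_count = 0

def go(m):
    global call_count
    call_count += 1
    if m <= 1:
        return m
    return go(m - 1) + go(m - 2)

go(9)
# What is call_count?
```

Calls(m) = 1 + Calls(m-1) + Calls(m-2); Calls(0)=Calls(1)=1. For m=9 this gives 109.

Answer: 109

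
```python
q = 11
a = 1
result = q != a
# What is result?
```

Trace:
`q = 11` → q = 11
`a = 1` → a = 1
`result = q != a` → result = True
So result = True

Answer: True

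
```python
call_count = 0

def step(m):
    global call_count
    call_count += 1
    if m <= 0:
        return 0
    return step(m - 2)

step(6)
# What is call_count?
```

Linear recursion stepping by 2: 4 calls from m=6 down to ≤0.

Answer: 4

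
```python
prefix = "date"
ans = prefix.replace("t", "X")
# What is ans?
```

Trace:
`prefix = "date"` → prefix = 'date'
`ans = prefix.replace("t", "X")` → ans = 'daXe'
So ans = 'daXe'

Answer: 'daXe'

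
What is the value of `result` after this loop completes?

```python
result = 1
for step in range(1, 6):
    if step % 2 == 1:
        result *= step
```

Product of odd numbers 1 to 5
`result` takes the values: 1 → 3 → 15

Answer: 15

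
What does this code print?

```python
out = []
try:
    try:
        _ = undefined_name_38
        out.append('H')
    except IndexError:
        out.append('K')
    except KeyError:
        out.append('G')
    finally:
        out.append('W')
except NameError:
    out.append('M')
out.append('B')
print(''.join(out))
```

Execution trace: 'W' (finally) → 'M' (outer except NameError) → 'B' (after the try/except). Output: WMB

Answer: WMB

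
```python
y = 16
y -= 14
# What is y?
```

Trace:
`y = 16` → y = 16
`y -= 14` → y = 2
So y = 2

Answer: 2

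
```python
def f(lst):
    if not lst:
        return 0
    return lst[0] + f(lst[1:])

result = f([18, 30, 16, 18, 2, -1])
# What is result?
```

18 + 30 + 16 + 18 + 2 + (-1) + 0 = 83

Answer: 83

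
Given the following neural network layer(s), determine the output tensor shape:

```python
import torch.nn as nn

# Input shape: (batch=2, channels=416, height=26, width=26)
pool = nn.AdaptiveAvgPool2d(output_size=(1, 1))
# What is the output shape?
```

Input: (2, 416, 26, 26) -> Output: (2, 416, 1, 1)

Answer: (2, 416, 1, 1)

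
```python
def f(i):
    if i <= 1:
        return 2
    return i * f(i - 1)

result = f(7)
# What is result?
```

f(7) = 7 * 6 * 5 * 4 * 3 * 2 * 2 = 10080

Answer: 10080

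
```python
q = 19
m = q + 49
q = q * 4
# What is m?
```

Trace:
`q = 19` → q = 19
`m = q + 49` → m = 68
`q = q * 4` → q = 76
So m = 68

Answer: 68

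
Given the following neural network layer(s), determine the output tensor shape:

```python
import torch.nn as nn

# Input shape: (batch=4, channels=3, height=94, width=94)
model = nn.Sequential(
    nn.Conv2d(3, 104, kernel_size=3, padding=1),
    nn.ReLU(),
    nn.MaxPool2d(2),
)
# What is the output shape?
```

Input: (4, 3, 94, 94) -> after Conv2d: (4, 104, 94, 94) -> after ReLU: (4, 104, 94, 94) -> Output: (4, 104, 47, 47)

Answer: (4, 104, 47, 47)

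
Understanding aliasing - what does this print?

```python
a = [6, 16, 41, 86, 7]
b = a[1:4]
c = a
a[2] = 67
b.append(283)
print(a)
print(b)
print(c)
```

Key concept: slice vs alias.
Step by step:
`a = [6, 16, 41, 86, 7]` → a = [6, 16, 41, 86, 7]
`b = a[1:4]` → b = [16, 41, 86]
`c = a` → c = [6, 16, 41, 86, 7] (same object as a)
`a[2] = 67` → a = [6, 16, 67, 86, 7] (same object as c); c = [6, 16, 67, 86, 7] (same object as a)
`b.append(283)` → b = [16, 41, 86, 283]
`print(a)` → prints [6, 16, 67, 86, 7]
`print(b)` → prints [16, 41, 86, 283]
`print(c)` → prints [6, 16, 67, 86, 7]

Answer:
[6, 16, 67, 86, 7]
[16, 41, 86, 283]
[6, 16, 67, 86, 7]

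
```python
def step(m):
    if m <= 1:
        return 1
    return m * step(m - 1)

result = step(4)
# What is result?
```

step(4) = 4 * 3 * 2 * 1 = 24

Answer: 24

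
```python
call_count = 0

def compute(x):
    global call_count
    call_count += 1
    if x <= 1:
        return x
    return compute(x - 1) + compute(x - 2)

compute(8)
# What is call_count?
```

Calls(x) = 1 + Calls(x-1) + Calls(x-2); Calls(0)=Calls(1)=1. For x=8 this gives 67.

Answer: 67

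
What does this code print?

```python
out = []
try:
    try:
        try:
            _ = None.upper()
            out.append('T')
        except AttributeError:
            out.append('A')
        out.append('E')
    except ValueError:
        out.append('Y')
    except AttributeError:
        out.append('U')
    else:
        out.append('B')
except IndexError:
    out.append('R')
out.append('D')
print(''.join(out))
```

Execution trace: 'A' (inner except AttributeError) → 'E' (try body, no exception) → 'B' (else) → 'D' (after the try/except). Output: AEBD

Answer: AEBD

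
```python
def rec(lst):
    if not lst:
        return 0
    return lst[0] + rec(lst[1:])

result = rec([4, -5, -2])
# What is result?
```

4 + (-5) + (-2) + 0 = -3

Answer: -3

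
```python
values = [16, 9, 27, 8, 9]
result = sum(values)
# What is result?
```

Trace:
`values = [16, 9, 27, 8, 9]` → values = [16, 9, 27, 8, 9]
`result = sum(values)` → result = 69
So result = 69

Answer: 69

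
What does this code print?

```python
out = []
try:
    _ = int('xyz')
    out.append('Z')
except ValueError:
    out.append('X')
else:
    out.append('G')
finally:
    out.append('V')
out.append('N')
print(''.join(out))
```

Execution trace: 'X' (except ValueError) → 'V' (finally) → 'N' (after the try/except). Output: XVN

Answer: XVN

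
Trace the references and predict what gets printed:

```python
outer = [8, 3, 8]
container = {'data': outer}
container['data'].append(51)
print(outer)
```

Key concept: dict holds reference to list.
Step by step:
`outer = [8, 3, 8]` → outer = [8, 3, 8]
`container = {'data': outer}` → container = {'data': [8, 3, 8]}
`container['data'].append(51)` → outer = [8, 3, 8, 51]; container = {'data': [8, 3, 8, 51]}
`print(outer)` → prints [8, 3, 8, 51]

Answer: [8, 3, 8, 51]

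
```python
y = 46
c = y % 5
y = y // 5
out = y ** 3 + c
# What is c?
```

Trace:
`y = 46` → y = 46
`c = y % 5` → c = 1
`y = y // 5` → y = 9
`out = y ** 3 + c` → out = 730
So c = 1

Answer: 1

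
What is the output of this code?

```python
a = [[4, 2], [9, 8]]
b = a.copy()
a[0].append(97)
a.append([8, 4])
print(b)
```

Key concept: shallow copy with nested lists.
Step by step:
`a = [[4, 2], [9, 8]]` → a = [[4, 2], [9, 8]]
`b = a.copy()` → b = [[4, 2], [9, 8]]
`a[0].append(97)` → a = [[4, 2, 97], [9, 8]]; b = [[4, 2, 97], [9, 8]]
`a.append([8, 4])` → a = [[4, 2, 97], [9, 8], [8, 4]]
`print(b)` → prints [[4, 2, 97], [9, 8]]

Answer: [[4, 2, 97], [9, 8]]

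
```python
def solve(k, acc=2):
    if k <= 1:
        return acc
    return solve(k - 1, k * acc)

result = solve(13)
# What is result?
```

Accumulator trace (n, acc): (13, 2) -> (12, 26) -> (11, 312) -> (10, 3432) -> (9, 34320) -> (8, 308880) -> (7, 2471040) -> (6, 17297280) -> (5, 103783680) -> (4, 518918400) -> (3, 2075673600) -> (2, 6227020800) -> (1, 12454041600) -> return 12454041600

Answer: 12454041600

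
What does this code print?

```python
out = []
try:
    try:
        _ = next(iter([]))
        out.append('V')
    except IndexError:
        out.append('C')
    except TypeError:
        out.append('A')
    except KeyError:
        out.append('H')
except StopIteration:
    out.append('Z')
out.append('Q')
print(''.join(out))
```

Execution trace: 'Z' (outer except StopIteration) → 'Q' (after the try/except). Output: ZQ

Answer: ZQ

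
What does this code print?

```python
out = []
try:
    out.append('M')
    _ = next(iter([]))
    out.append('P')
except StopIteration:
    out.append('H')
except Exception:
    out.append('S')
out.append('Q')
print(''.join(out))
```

Execution trace: 'M' (try body) → 'H' (except StopIteration) → 'Q' (after the try/except). Output: MHQ

Answer: MHQ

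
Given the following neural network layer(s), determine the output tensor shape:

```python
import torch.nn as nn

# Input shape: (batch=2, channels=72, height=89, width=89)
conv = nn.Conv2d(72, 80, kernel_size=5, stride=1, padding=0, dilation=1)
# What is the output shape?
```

Input: (2, 72, 89, 89) -> Output: (2, 80, 85, 85)

Answer: (2, 80, 85, 85)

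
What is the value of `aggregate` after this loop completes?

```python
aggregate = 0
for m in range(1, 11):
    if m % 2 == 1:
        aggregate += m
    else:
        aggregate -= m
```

Add odd, subtract even
`aggregate` takes the values: 0 → 1 → -1 → 2 → -2 → 3 → -3 → 4 → -4 → 5 → -5

Answer: -5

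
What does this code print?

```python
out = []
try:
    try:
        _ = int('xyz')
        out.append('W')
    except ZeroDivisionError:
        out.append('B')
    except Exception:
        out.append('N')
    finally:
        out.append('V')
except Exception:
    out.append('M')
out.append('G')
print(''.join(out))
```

Execution trace: 'N' (inner except Exception) → 'V' (inner finally) → 'G' (after the try/except). Output: NVG

Answer: NVG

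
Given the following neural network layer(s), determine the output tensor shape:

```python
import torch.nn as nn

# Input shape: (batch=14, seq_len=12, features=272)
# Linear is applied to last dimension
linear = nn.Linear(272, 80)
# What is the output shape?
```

Input: (14, 12, 272) -> Output: (14, 12, 80)

Answer: (14, 12, 80)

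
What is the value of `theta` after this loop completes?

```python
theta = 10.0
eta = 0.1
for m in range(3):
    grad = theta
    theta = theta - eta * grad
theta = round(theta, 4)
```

Gradient descent: w = 10.0 * (1 - 0.1)^3
`theta` takes the values: 10.0 → 9.0 → 8.1 → 7.29

Answer: 7.29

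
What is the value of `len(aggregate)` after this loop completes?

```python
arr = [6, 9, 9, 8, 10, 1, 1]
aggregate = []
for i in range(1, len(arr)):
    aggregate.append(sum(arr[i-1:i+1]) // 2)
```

Number of 2-element averages
`aggregate` takes the values: [] → [7] → [7, 9] → [7, 9, 8] → [7, 9, 8, 9] → [7, 9, 8, 9, 5] → [7, 9, 8, 9, 5, 1]
So `len(aggregate)` = 6

Answer: 6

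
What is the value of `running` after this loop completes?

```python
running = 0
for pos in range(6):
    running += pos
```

Sum of 0 to 5 = 15
`running` takes the values: 0 → 1 → 3 → 6 → 10 → 15

Answer: 15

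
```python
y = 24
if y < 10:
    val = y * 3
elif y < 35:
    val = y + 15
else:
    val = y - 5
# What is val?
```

Trace:
`y = 24` → y = 24
`if y < 10: ...` → y < 10 is False, y < 35 is True → val = 39
So val = 39

Answer: 39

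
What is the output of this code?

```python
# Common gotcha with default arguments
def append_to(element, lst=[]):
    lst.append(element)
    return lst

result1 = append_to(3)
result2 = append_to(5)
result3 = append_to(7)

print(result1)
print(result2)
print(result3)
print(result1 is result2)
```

Key concept: mutable default argument gotcha.
Step by step:
`result1 = append_to(3)` → result1 = [3]
`result2 = append_to(5)` → result1 = [3, 5] (same object as result2); result2 = [3, 5] (same object as result1)
`result3 = append_to(7)` → result1 = [3, 5, 7] (same object as result2, result3); result2 = [3, 5, 7] (same object as result1, result3); result3 = [3, 5, 7] (same object as result1, result2)
`print(result1)` → prints [3, 5, 7]
`print(result2)` → prints [3, 5, 7]
`print(result3)` → prints [3, 5, 7]
`print(result1 is result2)` → prints True

Answer:
[3, 5, 7]
[3, 5, 7]
[3, 5, 7]
True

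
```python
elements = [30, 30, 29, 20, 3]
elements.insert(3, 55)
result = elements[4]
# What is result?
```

Trace:
`elements = [30, 30, 29, 20, 3]` → elements = [30, 30, 29, 20, 3]
`elements.insert(3, 55)` → elements = [30, 30, 29, 55, 20, 3]
`result = elements[4]` → result = 20
So result = 20

Answer: 20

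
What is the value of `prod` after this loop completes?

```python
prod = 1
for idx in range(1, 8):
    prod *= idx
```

7! = 5040
`prod` takes the values: 1 → 2 → 6 → 24 → 120 → 720 → 5040

Answer: 5040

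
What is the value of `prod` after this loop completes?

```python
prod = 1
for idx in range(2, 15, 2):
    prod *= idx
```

Product of even numbers 2 to 14
`prod` takes the values: 1 → 2 → 8 → 48 → 384 → 3840 → 46080 → 645120

Answer: 645120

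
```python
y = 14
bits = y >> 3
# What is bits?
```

Trace:
`y = 14` → y = 14
`bits = y >> 3` → bits = 1
So bits = 1

Answer: 1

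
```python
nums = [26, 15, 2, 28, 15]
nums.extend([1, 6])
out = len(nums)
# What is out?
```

Trace:
`nums = [26, 15, 2, 28, 15]` → nums = [26, 15, 2, 28, 15]
`nums.extend([1, 6])` → nums = [26, 15, 2, 28, 15, 1, 6]
`out = len(nums)` → out = 7
So out = 7

Answer: 7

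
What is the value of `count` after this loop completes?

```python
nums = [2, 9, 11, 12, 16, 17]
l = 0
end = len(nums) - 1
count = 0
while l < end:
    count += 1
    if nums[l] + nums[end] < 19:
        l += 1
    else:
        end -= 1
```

Steps to find pair summing to 19
`count` takes the values: 0 → 1 → 2 → 3 → 4 → 5

Answer: 5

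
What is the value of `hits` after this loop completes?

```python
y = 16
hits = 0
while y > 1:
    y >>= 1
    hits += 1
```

Count right shifts until 1
`hits` takes the values: 0 → 1 → 2 → 3 → 4

Answer: 4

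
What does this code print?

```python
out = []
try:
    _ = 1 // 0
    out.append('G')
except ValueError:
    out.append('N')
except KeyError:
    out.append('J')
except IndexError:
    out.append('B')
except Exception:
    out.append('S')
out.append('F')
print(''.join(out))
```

Execution trace: 'S' (except Exception) → 'F' (after the try/except). Output: SF

Answer: SF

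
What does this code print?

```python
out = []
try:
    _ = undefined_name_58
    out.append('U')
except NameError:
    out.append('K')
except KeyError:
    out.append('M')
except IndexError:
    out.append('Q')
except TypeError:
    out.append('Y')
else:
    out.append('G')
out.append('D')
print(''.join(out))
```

Execution trace: 'K' (except NameError) → 'D' (after the try/except). Output: KD

Answer: KD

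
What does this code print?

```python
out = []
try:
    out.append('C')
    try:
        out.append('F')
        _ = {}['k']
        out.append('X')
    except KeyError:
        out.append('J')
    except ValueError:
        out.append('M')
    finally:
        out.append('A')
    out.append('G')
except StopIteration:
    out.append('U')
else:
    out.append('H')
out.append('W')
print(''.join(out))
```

Execution trace: 'C' (try body) → 'F' (inner try body) → 'J' (inner except KeyError) → 'A' (inner finally) → 'G' (try body, no exception) → 'H' (else) → 'W' (after the try/except). Output: CFJAGHW

Answer: CFJAGHW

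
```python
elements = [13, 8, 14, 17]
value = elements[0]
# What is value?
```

Trace:
`elements = [13, 8, 14, 17]` → elements = [13, 8, 14, 17]
`value = elements[0]` → value = 13
So value = 13

Answer: 13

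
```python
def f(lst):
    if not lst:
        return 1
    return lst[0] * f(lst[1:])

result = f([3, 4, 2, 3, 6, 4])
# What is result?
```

Product over [3, 4, 2, 3, 6, 4] = 3 * 4 * 2 * 3 * 6 * 4 = 1728

Answer: 1728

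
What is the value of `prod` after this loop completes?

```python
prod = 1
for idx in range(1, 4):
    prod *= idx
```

3! = 6
`prod` takes the values: 1 → 2 → 6

Answer: 6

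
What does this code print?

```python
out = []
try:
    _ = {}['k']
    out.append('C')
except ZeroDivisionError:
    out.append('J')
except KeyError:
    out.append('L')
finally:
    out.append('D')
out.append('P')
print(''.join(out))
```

Execution trace: 'L' (except KeyError) → 'D' (finally) → 'P' (after the try/except). Output: LDP

Answer: LDP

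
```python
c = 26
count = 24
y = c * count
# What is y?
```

Trace:
`c = 26` → c = 26
`count = 24` → count = 24
`y = c * count` → y = 624
So y = 624

Answer: 624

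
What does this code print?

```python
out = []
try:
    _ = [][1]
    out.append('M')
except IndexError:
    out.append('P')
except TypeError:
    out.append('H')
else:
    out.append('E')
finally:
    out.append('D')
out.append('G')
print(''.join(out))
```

Execution trace: 'P' (except IndexError) → 'D' (finally) → 'G' (after the try/except). Output: PDG

Answer: PDG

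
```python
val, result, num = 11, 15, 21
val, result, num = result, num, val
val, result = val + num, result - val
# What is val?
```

Trace:
`val, result, num = 11, 15, 21` → val = 11; result = 15; num = 21
`val, result, num = result, num, val` → val = 15; result = 21; num = 11
`val, result = val + num, result - val` → val = 26; result = 6
So val = 26

Answer: 26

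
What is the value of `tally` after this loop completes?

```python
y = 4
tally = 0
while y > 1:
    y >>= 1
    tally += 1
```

Count right shifts until 1
`tally` takes the values: 0 → 1 → 2

Answer: 2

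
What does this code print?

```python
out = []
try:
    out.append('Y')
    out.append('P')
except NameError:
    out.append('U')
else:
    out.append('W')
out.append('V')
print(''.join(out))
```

Execution trace: 'Y' (try body) → 'P' (try body, no exception) → 'W' (else) → 'V' (after the try/except). Output: YPWV

Answer: YPWV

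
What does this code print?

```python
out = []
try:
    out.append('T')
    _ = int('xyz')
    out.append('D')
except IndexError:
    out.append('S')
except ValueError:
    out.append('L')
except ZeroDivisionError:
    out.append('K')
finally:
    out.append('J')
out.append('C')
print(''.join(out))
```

Execution trace: 'T' (try body) → 'L' (except ValueError) → 'J' (finally) → 'C' (after the try/except). Output: TLJC

Answer: TLJC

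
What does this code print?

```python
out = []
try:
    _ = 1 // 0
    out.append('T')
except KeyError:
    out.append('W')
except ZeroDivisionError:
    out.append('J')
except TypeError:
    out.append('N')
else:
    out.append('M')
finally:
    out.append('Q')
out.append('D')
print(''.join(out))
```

Execution trace: 'J' (except ZeroDivisionError) → 'Q' (finally) → 'D' (after the try/except). Output: JQD

Answer: JQD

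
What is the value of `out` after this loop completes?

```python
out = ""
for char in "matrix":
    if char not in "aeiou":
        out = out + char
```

Remove vowels from 'matrix'
`out` takes the values: "" → "m" → "mt" → "mtr" → "mtrx"

Answer: "mtrx"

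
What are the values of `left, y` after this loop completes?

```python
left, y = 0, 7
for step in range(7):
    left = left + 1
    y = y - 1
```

left goes 0→7, y goes 7→0
`left, y` takes the values: (0, 7) → (1, 7) → (1, 6) → (2, 6) → (2, 5) → (3, 5) → (3, 4) → (4, 4) → (4, 3) → (5, 3) → (5, 2) → (6, 2) → (6, 1) → (7, 1) → (7, 0)

Answer: 7, 0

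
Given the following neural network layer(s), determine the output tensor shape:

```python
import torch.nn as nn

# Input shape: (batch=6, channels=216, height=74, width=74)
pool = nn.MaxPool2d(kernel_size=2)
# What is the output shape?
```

Input: (6, 216, 74, 74) -> Output: (6, 216, 37, 37)

Answer: (6, 216, 37, 37)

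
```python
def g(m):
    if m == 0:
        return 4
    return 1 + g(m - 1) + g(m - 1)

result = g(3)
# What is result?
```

g(m) = 1 + 2·g(m-1), g(0)=4. Closed form: (4+1)·2^3 - 1 = 39.

Answer: 39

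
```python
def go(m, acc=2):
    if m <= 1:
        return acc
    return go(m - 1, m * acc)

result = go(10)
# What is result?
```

Accumulator trace (n, acc): (10, 2) -> (9, 20) -> (8, 180) -> (7, 1440) -> (6, 10080) -> (5, 60480) -> (4, 302400) -> (3, 1209600) -> (2, 3628800) -> (1, 7257600) -> return 7257600

Answer: 7257600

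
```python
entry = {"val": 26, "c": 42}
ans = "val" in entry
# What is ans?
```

Trace:
`entry = {"val": 26, "c": 42}` → entry = {'val': 26, 'c': 42}
`ans = "val" in entry` → ans = True
So ans = True

Answer: True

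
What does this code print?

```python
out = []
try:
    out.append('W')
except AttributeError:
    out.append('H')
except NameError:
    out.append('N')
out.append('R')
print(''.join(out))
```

Execution trace: 'W' (try body, no exception) → 'R' (after the try/except). Output: WR

Answer: WR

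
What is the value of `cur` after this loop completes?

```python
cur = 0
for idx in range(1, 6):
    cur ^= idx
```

XOR of 1 to 5
`cur` takes the values: 0 → 1 → 3 → 0 → 4 → 1

Answer: 1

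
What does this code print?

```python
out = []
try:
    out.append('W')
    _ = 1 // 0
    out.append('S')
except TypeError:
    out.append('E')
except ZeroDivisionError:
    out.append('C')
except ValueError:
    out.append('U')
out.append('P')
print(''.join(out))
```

Execution trace: 'W' (try body) → 'C' (except ZeroDivisionError) → 'P' (after the try/except). Output: WCP

Answer: WCP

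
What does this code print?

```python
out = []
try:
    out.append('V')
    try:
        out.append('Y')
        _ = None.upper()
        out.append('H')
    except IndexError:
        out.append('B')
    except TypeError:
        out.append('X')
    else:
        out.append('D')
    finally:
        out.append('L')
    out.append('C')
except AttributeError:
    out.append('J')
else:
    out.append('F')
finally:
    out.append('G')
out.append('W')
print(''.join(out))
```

Execution trace: 'V' (try body) → 'Y' (inner try body) → 'L' (inner finally) → 'J' (except AttributeError) → 'G' (finally) → 'W' (after the try/except). Output: VYLJGW

Answer: VYLJGW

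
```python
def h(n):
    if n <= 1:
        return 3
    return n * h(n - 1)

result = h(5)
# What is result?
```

h(5) = 5 * 4 * 3 * 2 * 3 = 360

Answer: 360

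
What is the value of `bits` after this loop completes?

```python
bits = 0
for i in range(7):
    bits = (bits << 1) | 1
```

Build 7 consecutive 1-bits: 0b1111111
`bits` takes the values: 0 → 1 → 3 → 7 → 15 → 31 → 63 → 127

Answer: 127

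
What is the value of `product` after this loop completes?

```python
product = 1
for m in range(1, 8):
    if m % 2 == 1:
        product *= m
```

Product of odd numbers 1 to 7
`product` takes the values: 1 → 3 → 15 → 105

Answer: 105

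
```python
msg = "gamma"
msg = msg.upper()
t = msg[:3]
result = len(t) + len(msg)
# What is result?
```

Trace:
`msg = "gamma"` → msg = 'gamma'
`msg = msg.upper()` → msg = 'GAMMA'
`t = msg[:3]` → t = 'GAM'
`result = len(t) + len(msg)` → result = 8
So result = 8

Answer: 8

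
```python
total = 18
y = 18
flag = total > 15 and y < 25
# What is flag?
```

Trace:
`total = 18` → total = 18
`y = 18` → y = 18
`flag = total > 15 and y < 25` → flag = True
So flag = True

Answer: True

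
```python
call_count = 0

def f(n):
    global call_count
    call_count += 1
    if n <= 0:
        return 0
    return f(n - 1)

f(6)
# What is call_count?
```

Linear recursion stepping by 1: 7 calls from n=6 down to ≤0.

Answer: 7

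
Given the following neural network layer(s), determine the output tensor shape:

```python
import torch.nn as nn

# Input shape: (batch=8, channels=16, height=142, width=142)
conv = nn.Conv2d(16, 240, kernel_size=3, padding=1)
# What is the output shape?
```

Input: (8, 16, 142, 142) -> Output: (8, 240, 142, 142)

Answer: (8, 240, 142, 142)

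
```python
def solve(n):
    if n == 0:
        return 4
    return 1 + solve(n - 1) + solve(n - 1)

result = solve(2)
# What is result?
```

solve(n) = 1 + 2·solve(n-1), solve(0)=4. Closed form: (4+1)·2^2 - 1 = 19.

Answer: 19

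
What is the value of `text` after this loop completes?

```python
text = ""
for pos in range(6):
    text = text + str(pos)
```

Concatenate digits 0 to 5
`text` takes the values: "" → "0" → "01" → "012" → "0123" → "01234" → "012345"

Answer: "012345"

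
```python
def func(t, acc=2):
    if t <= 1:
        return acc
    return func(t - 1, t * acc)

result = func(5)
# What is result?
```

Accumulator trace (n, acc): (5, 2) -> (4, 10) -> (3, 40) -> (2, 120) -> (1, 240) -> return 240

Answer: 240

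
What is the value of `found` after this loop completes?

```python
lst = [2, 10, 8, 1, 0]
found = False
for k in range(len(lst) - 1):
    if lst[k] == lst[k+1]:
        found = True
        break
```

Check consecutive duplicates in [2, 10, 8, 1, 0]
`found` takes the values: False

Answer: False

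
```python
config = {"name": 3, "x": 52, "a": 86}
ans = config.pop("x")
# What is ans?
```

Trace:
`config = {"name": 3, "x": 52, "a": 86}` → config = {'name': 3, 'x': 52, 'a': 86}
`ans = config.pop("x")` → config = {'name': 3, 'a': 86}; ans = 52
So ans = 52

Answer: 52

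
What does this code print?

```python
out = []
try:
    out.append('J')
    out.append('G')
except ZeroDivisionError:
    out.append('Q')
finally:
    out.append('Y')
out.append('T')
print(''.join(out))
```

Execution trace: 'J' (try body) → 'G' (try body, no exception) → 'Y' (finally) → 'T' (after the try/except). Output: JGYT

Answer: JGYT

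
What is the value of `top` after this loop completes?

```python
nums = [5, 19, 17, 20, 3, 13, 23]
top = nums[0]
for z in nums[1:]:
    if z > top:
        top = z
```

Maximum of [5, 19, 17, 20, 3, 13, 23]
`top` takes the values: 5 → 19 → 20 → 23

Answer: 23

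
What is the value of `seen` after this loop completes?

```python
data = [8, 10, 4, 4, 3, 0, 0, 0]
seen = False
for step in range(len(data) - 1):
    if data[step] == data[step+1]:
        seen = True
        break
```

Check consecutive duplicates in [8, 10, 4, 4, 3, 0, 0, 0]
`seen` takes the values: False → True

Answer: True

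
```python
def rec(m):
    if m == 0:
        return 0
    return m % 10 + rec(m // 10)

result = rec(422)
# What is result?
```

Sum of digits of 422: 2 + 2 + 4 = 8

Answer: 8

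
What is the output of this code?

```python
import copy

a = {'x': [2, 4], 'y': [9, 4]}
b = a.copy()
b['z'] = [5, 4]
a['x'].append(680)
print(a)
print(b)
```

Key concept: shallow copy of dict with mutable values.
Step by step:
`a = {'x': [2, 4], 'y': [9, 4]}` → a = {'x': [2, 4], 'y': [9, 4]}
`b = a.copy()` → b = {'x': [2, 4], 'y': [9, 4]}
`b['z'] = [5, 4]` → b = {'x': [2, 4], 'y': [9, 4], 'z': [5, 4]}
`a['x'].append(680)` → a = {'x': [2, 4, 680], 'y': [9, 4]}; b = {'x': [2, 4, 680], 'y': [9, 4], 'z': [5, 4]}
`print(a)` → prints {'x': [2, 4, 680], 'y': [9, 4]}
`print(b)` → prints {'x': [2, 4, 680], 'y': [9, 4], 'z': [5, 4]}

Answer:
{'x': [2, 4, 680], 'y': [9, 4]}
{'x': [2, 4, 680], 'y': [9, 4], 'z': [5, 4]}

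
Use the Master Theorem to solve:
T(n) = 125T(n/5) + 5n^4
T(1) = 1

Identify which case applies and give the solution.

a=125, b=5, f(n)=5n^4. log_5(125) = 3. Since c=4 > 3 and the regularity condition holds (125(n/5)^4 = (125/5^4)n^4 with 125/5^4 < 1), Case 3 applies: T(n) = Θ(f(n)) = O(n^4).

Answer: O(n^4) - Case 3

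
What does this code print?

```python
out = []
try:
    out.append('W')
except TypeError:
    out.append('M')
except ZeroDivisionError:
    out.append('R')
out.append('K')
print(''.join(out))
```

Execution trace: 'W' (try body, no exception) → 'K' (after the try/except). Output: WK

Answer: WK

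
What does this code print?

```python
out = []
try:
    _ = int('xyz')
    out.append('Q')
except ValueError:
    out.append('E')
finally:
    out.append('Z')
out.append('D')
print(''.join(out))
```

Execution trace: 'E' (except ValueError) → 'Z' (finally) → 'D' (after the try/except). Output: EZD

Answer: EZD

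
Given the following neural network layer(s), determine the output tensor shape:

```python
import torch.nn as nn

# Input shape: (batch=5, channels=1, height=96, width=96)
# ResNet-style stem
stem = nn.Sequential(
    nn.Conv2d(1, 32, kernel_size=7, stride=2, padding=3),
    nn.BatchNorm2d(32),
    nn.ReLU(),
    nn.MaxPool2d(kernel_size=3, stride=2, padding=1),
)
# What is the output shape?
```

Input: (5, 1, 96, 96) -> after Conv2d 7x7 stride=2: (5, 32, 48, 48) -> Output: (5, 32, 24, 24)

Answer: (5, 32, 24, 24)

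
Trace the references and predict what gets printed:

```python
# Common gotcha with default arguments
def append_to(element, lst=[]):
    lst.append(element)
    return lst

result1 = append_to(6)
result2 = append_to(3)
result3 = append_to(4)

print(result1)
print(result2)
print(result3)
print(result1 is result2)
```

Key concept: mutable default argument gotcha.
Step by step:
`result1 = append_to(6)` → result1 = [6]
`result2 = append_to(3)` → result1 = [6, 3] (same object as result2); result2 = [6, 3] (same object as result1)
`result3 = append_to(4)` → result1 = [6, 3, 4] (same object as result2, result3); result2 = [6, 3, 4] (same object as result1, result3); result3 = [6, 3, 4] (same object as result1, result2)
`print(result1)` → prints [6, 3, 4]
`print(result2)` → prints [6, 3, 4]
`print(result3)` → prints [6, 3, 4]
`print(result1 is result2)` → prints True

Answer:
[6, 3, 4]
[6, 3, 4]
[6, 3, 4]
True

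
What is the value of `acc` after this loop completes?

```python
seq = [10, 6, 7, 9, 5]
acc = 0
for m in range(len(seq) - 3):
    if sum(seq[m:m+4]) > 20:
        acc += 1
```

Count windows with sum > 20
`acc` takes the values: 0 → 1 → 2

Answer: 2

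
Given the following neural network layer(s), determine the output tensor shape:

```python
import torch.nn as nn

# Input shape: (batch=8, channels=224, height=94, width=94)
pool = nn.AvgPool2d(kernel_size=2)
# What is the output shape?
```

Input: (8, 224, 94, 94) -> Output: (8, 224, 47, 47)

Answer: (8, 224, 47, 47)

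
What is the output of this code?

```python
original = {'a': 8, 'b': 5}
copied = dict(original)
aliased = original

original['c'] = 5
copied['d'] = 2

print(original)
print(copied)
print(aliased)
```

Key concept: dict() creates copy, assignment creates alias.
Step by step:
`original = {'a': 8, 'b': 5}` → original = {'a': 8, 'b': 5}
`copied = dict(original)` → copied = {'a': 8, 'b': 5}
`aliased = original` → aliased = {'a': 8, 'b': 5} (same object as original)
`original['c'] = 5` → original = {'a': 8, 'b': 5, 'c': 5} (same object as aliased); aliased = {'a': 8, 'b': 5, 'c': 5} (same object as original)
`copied['d'] = 2` → copied = {'a': 8, 'b': 5, 'd': 2}
`print(original)` → prints {'a': 8, 'b': 5, 'c': 5}
`print(copied)` → prints {'a': 8, 'b': 5, 'd': 2}
`print(aliased)` → prints {'a': 8, 'b': 5, 'c': 5}

Answer:
{'a': 8, 'b': 5, 'c': 5}
{'a': 8, 'b': 5, 'd': 2}
{'a': 8, 'b': 5, 'c': 5}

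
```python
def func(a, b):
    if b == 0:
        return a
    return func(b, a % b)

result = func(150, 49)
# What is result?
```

func(150, 49) -> func(49, 3) -> func(3, 1) -> func(1, 0) -> 1

Answer: 1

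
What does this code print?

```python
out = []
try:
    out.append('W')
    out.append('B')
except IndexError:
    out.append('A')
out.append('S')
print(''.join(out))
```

Execution trace: 'W' (try body) → 'B' (try body, no exception) → 'S' (after the try/except). Output: WBS

Answer: WBS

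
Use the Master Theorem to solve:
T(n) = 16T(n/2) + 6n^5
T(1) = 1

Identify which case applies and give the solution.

a=16, b=2, f(n)=6n^5. log_2(16) = 4. Since c=5 > 4 and the regularity condition holds (16(n/2)^5 = (16/2^5)n^5 with 16/2^5 < 1), Case 3 applies: T(n) = Θ(f(n)) = O(n^5).

Answer: O(n^5) - Case 3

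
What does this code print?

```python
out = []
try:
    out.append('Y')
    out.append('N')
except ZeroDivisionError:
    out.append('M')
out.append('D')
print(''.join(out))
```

Execution trace: 'Y' (try body) → 'N' (try body, no exception) → 'D' (after the try/except). Output: YND

Answer: YND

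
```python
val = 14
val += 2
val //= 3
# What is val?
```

Trace:
`val = 14` → val = 14
`val += 2` → val = 16
`val //= 3` → val = 5
So val = 5

Answer: 5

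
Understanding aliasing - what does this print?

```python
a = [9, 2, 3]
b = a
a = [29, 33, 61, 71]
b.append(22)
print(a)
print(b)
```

Key concept: rebinding vs mutation: a is rebound to a new list, b still points at the original.
Step by step:
`a = [9, 2, 3]` → a = [9, 2, 3]
`b = a` → b = [9, 2, 3] (same object as a)
`a = [29, 33, 61, 71]` → a = [29, 33, 61, 71]
`b.append(22)` → b = [9, 2, 3, 22]
`print(a)` → prints [29, 33, 61, 71]
`print(b)` → prints [9, 2, 3, 22]

Answer:
[29, 33, 61, 71]
[9, 2, 3, 22]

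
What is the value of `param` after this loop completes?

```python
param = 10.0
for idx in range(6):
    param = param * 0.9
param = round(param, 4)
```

Exponential decay: 10.0 * 0.9^6
`param` takes the values: 10.0 → 9.0 → 8.1 → 7.29 → 6.561 → 5.9049 → 5.31441 → 5.3144

Answer: 5.3144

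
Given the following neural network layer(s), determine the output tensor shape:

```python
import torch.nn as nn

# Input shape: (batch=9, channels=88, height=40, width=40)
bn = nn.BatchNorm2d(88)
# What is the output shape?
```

Input: (9, 88, 40, 40) -> Output: (9, 88, 40, 40)

Answer: (9, 88, 40, 40)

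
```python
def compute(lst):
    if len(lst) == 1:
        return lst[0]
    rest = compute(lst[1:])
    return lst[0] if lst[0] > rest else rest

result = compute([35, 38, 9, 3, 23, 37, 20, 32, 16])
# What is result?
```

Recursive max over [35, 38, 9, 3, 23, 37, 20, 32, 16] = 38

Answer: 38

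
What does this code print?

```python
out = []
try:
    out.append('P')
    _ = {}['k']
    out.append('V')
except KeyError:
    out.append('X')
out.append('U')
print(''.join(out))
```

Execution trace: 'P' (try body) → 'X' (except KeyError) → 'U' (after the try/except). Output: PXU

Answer: PXU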